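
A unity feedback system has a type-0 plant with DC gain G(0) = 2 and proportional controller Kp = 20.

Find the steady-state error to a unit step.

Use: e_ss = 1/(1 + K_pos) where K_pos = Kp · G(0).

K_pos = Kp · G(0) = 20 × 2 = 40. e_ss = 1/(1 + 40) = 0.0244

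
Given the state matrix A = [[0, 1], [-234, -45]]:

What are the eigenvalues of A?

det(A - λI) = λ² - (-45)λ + 234 = (λ - (-6))(λ - (-39)). Eigenvalues: -6, -39.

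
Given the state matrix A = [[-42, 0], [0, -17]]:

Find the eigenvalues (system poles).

For diagonal matrix, eigenvalues are diagonal entries: λ₁ = -42, λ₂ = -17.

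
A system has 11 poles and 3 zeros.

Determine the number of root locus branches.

Root locus has n branches where n = number of poles = 11.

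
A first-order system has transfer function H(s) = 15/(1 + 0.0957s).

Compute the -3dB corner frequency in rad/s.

Corner frequency = 1/τ = 1/0.0957 = 10.449 rad/s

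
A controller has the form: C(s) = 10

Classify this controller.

This is a Proportional (P) controller.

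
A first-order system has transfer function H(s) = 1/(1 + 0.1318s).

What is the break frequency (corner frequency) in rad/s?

Corner frequency = 1/τ = 1/0.1318 = 7.587 rad/s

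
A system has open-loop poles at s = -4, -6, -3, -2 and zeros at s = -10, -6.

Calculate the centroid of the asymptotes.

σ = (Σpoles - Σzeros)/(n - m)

σ = (Σpoles - Σzeros)/(n - m) = (-15 - (-16))/(4 - 2) = 1/2 = 0.5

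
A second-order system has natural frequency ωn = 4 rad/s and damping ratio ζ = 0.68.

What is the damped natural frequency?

ωd = ωn√(1 - ζ²) = 4√(1 - 0.68²) = 2.93 rad/s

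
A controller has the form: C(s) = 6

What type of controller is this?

This is a Proportional (P) controller.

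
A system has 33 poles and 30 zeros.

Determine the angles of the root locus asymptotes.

n - m = 33 - 30 = 3. Angles: θk = (2k + 1)·180°/3 = 60°, 180°, 300°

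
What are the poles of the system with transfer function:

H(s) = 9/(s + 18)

Pole is where denominator = 0: s + 18 = 0, so s = -18.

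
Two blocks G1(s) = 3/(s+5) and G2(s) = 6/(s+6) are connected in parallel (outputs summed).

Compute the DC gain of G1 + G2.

Parallel: G_eq = G1 + G2. DC gain = G1(0) + G2(0) = 3/5 + 6/6 = 0.6 + 1 = 1.6.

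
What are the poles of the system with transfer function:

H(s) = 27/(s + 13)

Pole is where denominator = 0: s + 13 = 0, so s = -13.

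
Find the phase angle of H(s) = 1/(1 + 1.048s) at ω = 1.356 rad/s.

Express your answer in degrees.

Phase = -arctan(ωτ) = -arctan(1.356 × 1.048) = -54.9°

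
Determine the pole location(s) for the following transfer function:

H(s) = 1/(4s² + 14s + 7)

Discriminant = 14² - 4×4×7 = 196 - 112 = 84 > 0, so two distinct real poles. Using quadratic formula: s = (-14 ± √84)/(2×4) = (-14 ± √84)/8, with √84 ≈ 9.1652. s₁ ≈ -0.6044, s₂ ≈ -2.8956. Poles: s₁ = -0.6044, s₂ = -2.8956.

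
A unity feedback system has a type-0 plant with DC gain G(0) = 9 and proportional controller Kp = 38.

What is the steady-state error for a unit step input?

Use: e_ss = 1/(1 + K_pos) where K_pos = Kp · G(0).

K_pos = Kp · G(0) = 38 × 9 = 342. e_ss = 1/(1 + 342) = 0.0029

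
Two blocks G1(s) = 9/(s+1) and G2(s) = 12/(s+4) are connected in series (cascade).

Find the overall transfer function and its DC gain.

Series: multiply transfer functions. G_eq = 9/(s+1) × 12/(s+4) = 108/((s+1)(s+4)). DC gain = 108/(1×4) = 27.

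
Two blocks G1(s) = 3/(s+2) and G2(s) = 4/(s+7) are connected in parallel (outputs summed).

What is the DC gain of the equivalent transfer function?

Parallel: G_eq = G1 + G2. DC gain = G1(0) + G2(0) = 3/2 + 4/7 = 1.5 + 0.5714 = 2.0714.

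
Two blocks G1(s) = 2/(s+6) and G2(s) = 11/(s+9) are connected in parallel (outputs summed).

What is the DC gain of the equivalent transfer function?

Parallel: G_eq = G1 + G2. DC gain = G1(0) + G2(0) = 2/6 + 11/9 = 0.3333 + 1.2222 = 1.5556.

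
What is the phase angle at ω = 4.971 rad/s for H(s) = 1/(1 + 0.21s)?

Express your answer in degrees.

Phase = -arctan(ωτ) = -arctan(4.971 × 0.21) = -46.2°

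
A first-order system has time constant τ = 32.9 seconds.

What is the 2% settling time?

For first-order system, 2% settling time ≈ 4τ = 4 × 32.9 = 131.6 s.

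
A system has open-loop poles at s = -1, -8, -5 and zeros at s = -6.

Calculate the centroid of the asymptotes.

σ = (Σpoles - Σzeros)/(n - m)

σ = (Σpoles - Σzeros)/(n - m) = (-14 - (-6))/(3 - 1) = -8/2 = -4.0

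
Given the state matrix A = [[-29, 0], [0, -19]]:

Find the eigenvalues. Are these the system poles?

For diagonal matrix, eigenvalues are diagonal entries: λ₁ = -29, λ₂ = -19. Eigenvalues of A = system poles.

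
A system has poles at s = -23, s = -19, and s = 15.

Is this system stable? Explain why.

Pole(s) at s = 15 are not in the left half-plane. System is unstable.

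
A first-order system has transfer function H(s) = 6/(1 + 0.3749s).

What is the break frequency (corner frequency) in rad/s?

Corner frequency = 1/τ = 1/0.3749 = 2.667 rad/s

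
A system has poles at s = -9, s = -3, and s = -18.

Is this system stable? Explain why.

All poles are in the left half-plane. System is stable.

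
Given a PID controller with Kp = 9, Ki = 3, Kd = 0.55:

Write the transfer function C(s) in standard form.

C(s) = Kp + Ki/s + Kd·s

Substituting values: C(s) = 9 + 3/s + 0.55s = (0.55s² + 9s + 3)/s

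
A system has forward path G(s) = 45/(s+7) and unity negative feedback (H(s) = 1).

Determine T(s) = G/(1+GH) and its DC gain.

T(s) = G/(1+GH) = [45/(s+7)] / [1 + 45/(s+7)] = 45/(s+7+45) = 45/(s+52). DC gain = 45/52 = 0.8654.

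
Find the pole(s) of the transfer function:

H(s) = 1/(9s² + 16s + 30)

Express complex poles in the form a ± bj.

Discriminant = 16² - 4×9×30 = 256 - 1080 = -824 < 0, so the poles are a complex conjugate pair s = (-16 ± j√824)/(2×9). Real part = -16/(2×9) = -16/18 ≈ -0.8889; imaginary part = ±√824/(2×9) ≈ 1.5947. Poles: s = -0.8889 ± 1.5947j.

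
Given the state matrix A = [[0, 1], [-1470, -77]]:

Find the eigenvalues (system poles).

det(A - λI) = λ² - (-77)λ + 1470 = (λ - (-35))(λ - (-42)). Eigenvalues: -35, -42.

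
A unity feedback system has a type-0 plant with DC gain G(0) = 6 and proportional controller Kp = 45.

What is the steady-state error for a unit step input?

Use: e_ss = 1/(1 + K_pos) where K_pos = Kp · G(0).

K_pos = Kp · G(0) = 45 × 6 = 270. e_ss = 1/(1 + 270) = 0.0037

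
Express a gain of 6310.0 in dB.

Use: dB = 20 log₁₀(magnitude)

dB = 20 log₁₀(6310.0) = 76.0 dB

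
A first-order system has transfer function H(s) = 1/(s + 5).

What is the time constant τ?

For H(s) = 1/(s + 1/τ), the pole is at -1/τ = -5, so τ = 1/5 = 0.2 s.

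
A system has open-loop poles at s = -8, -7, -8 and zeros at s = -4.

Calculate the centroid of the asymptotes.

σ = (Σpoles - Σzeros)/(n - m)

σ = (Σpoles - Σzeros)/(n - m) = (-23 - (-4))/(3 - 1) = -19/2 = -9.5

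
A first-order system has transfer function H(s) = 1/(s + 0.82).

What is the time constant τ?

For H(s) = 1/(s + 1/τ), the pole is at -1/τ = -0.82, so τ = 1/0.82 = 1.2195 s.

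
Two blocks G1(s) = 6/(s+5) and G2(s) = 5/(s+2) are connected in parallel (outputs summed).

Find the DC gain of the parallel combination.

Parallel: G_eq = G1 + G2. DC gain = G1(0) + G2(0) = 6/5 + 5/2 = 1.2 + 2.5 = 3.7.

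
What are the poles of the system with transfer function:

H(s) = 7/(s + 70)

Pole is where denominator = 0: s + 70 = 0, so s = -70.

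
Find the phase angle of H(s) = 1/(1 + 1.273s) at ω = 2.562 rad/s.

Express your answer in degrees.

Phase = -arctan(ωτ) = -arctan(2.562 × 1.273) = -73.0°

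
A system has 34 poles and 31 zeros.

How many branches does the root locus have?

Root locus has n branches where n = number of poles = 34.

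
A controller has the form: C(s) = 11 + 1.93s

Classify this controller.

This is a Proportional-Derivative (PD) controller.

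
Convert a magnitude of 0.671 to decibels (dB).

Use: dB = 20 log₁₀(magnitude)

dB = 20 log₁₀(0.671) = -3.5 dB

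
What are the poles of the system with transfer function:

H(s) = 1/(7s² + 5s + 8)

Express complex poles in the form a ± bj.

Discriminant = 5² - 4×7×8 = 25 - 224 = -199 < 0, so the poles are a complex conjugate pair s = (-5 ± j√199)/(2×7). Real part = -5/(2×7) = -5/14 ≈ -0.3571; imaginary part = ±√199/(2×7) ≈ 1.0076. Poles: s = -0.3571 ± 1.0076j.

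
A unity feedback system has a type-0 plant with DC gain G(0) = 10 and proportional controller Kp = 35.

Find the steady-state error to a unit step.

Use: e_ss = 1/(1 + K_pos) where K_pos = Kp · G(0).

K_pos = Kp · G(0) = 35 × 10 = 350. e_ss = 1/(1 + 350) = 0.0028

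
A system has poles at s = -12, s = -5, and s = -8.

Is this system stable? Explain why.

All poles are in the left half-plane. System is stable.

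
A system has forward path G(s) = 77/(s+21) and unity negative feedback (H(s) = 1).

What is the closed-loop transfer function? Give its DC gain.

T(s) = G/(1+GH) = [77/(s+21)] / [1 + 77/(s+21)] = 77/(s+21+77) = 77/(s+98). DC gain = 77/98 = 0.7857.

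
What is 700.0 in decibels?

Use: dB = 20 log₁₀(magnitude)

dB = 20 log₁₀(700.0) = 56.9 dB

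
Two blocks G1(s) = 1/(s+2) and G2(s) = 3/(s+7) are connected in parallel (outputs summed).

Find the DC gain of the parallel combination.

Parallel: G_eq = G1 + G2. DC gain = G1(0) + G2(0) = 1/2 + 3/7 = 0.5 + 0.4286 = 0.9286.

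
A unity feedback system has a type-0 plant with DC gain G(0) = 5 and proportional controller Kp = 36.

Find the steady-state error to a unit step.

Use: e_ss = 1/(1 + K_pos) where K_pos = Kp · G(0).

K_pos = Kp · G(0) = 36 × 5 = 180. e_ss = 1/(1 + 180) = 0.0055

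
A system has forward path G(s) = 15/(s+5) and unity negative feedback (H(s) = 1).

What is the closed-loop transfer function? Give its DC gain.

T(s) = G/(1+GH) = [15/(s+5)] / [1 + 15/(s+5)] = 15/(s+5+15) = 15/(s+20). DC gain = 15/20 = 0.75.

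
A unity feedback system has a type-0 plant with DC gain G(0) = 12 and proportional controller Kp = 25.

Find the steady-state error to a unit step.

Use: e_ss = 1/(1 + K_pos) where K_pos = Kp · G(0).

K_pos = Kp · G(0) = 25 × 12 = 300. e_ss = 1/(1 + 300) = 0.0033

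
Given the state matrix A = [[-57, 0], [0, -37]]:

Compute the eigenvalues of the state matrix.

For diagonal matrix, eigenvalues are diagonal entries: λ₁ = -57, λ₂ = -37.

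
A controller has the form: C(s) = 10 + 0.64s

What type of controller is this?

This is a Proportional-Derivative (PD) controller.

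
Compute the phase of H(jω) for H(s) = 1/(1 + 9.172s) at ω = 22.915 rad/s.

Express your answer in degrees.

Phase = -arctan(ωτ) = -arctan(22.915 × 9.172) = -89.7°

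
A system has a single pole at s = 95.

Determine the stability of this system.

Pole at s = 95 is in the right half-plane. Unstable.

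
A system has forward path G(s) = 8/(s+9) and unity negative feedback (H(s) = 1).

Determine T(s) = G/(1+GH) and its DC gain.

T(s) = G/(1+GH) = [8/(s+9)] / [1 + 8/(s+9)] = 8/(s+9+8) = 8/(s+17). DC gain = 8/17 = 0.4706.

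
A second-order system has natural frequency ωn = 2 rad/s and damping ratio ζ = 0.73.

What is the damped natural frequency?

ωd = ωn√(1 - ζ²) = 2√(1 - 0.73²) = 1.37 rad/s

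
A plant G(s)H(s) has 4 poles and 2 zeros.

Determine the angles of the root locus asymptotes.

n - m = 4 - 2 = 2. Angles: θk = (2k + 1)·180°/2 = 90°, 270°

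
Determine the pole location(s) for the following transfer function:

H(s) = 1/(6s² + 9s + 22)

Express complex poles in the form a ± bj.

Discriminant = 9² - 4×6×22 = 81 - 528 = -447 < 0, so the poles are a complex conjugate pair s = (-9 ± j√447)/(2×6). Real part = -9/(2×6) = -9/12 = -0.75; imaginary part = ±√447/(2×6) ≈ 1.7619. Poles: s = -0.75 ± 1.7619j.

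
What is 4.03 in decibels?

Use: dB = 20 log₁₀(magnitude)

dB = 20 log₁₀(4.03) = 12.1 dB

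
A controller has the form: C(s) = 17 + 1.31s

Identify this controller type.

This is a Proportional-Derivative (PD) controller.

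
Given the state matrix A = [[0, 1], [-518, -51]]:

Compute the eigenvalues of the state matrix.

det(A - λI) = λ² - (-51)λ + 518 = (λ - (-14))(λ - (-37)). Eigenvalues: -14, -37.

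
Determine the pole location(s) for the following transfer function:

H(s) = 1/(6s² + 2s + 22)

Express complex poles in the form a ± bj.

Discriminant = 2² - 4×6×22 = 4 - 528 = -524 < 0, so the poles are a complex conjugate pair s = (-2 ± j√524)/(2×6). Real part = -2/(2×6) = -2/12 ≈ -0.1667; imaginary part = ±√524/(2×6) ≈ 1.9076. Poles: s = -0.1667 ± 1.9076j.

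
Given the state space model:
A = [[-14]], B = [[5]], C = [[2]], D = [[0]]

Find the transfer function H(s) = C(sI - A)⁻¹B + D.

(sI - A)⁻¹ = 1/(s + 14). H(s) = 2 × 5/(s + 14) + 0 = 10/(s + 14).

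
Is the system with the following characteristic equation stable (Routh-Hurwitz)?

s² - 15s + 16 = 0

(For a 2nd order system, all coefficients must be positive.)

Coefficients: 1, -15, 16. b=-15 not positive, so system is unstable.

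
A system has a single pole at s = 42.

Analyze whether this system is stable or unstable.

Pole at s = 42 is in the right half-plane. Unstable.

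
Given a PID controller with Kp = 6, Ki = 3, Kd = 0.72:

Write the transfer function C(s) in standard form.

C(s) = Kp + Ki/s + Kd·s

Substituting values: C(s) = 6 + 3/s + 0.72s = (0.72s² + 6s + 3)/s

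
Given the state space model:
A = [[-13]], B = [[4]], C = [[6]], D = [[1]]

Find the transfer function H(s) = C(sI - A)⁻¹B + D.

(sI - A)⁻¹ = 1/(s + 13). H(s) = 6×4/(s + 13) + 1 = (s + 37)/(s + 13).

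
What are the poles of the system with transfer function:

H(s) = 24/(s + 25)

Pole is where denominator = 0: s + 25 = 0, so s = -25.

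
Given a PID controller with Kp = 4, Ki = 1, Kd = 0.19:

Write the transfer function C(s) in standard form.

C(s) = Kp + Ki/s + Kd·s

Substituting values: C(s) = 4 + 1/s + 0.19s = (0.19s² + 4s + 1)/s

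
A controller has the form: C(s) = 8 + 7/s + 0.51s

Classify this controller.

This is a Proportional-Integral-Derivative (PID) controller.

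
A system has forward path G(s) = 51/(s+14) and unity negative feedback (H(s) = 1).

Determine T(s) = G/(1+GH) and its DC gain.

T(s) = G/(1+GH) = [51/(s+14)] / [1 + 51/(s+14)] = 51/(s+14+51) = 51/(s+65). DC gain = 51/65 = 0.7846.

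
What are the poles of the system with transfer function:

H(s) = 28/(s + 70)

Pole is where denominator = 0: s + 70 = 0, so s = -70.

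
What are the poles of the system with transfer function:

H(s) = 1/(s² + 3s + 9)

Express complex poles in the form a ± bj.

Discriminant = 3² - 4×1×9 = 9 - 36 = -27 < 0, so the poles are a complex conjugate pair s = (-3 ± j√27)/(2×1). Real part = -3/(2×1) = -3/2 = -1.5; imaginary part = ±√27/(2×1) ≈ 2.5981. Poles: s = -1.5 ± 2.5981j.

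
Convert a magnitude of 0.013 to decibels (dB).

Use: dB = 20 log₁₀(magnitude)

dB = 20 log₁₀(0.013) = -37.7 dB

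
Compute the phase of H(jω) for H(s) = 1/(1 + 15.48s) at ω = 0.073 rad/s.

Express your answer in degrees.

Phase = -arctan(ωτ) = -arctan(0.073 × 15.48) = -48.5°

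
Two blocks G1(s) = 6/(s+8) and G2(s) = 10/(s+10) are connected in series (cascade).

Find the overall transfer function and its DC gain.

Series: multiply transfer functions. G_eq = 6/(s+8) × 10/(s+10) = 60/((s+8)(s+10)). DC gain = 60/(8×10) = 0.75.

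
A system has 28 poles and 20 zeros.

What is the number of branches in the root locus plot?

Root locus has n branches where n = number of poles = 28.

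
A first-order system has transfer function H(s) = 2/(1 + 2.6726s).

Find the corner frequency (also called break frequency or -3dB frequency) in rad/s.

Corner frequency = 1/τ = 1/2.6726 = 0.374 rad/s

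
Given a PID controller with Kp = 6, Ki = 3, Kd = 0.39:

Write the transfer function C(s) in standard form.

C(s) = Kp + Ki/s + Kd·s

Substituting values: C(s) = 6 + 3/s + 0.39s = (0.39s² + 6s + 3)/s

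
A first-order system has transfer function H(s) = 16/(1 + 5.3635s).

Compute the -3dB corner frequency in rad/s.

Corner frequency = 1/τ = 1/5.3635 = 0.186 rad/s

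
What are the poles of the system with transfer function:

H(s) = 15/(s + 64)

Pole is where denominator = 0: s + 64 = 0, so s = -64.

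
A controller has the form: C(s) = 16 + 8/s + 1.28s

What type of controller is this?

This is a Proportional-Integral-Derivative (PID) controller.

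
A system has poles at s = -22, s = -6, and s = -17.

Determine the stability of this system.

All poles are in the left half-plane. System is stable.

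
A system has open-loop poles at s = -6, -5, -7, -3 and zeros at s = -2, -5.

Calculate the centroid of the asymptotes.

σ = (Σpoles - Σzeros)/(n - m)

σ = (Σpoles - Σzeros)/(n - m) = (-21 - (-7))/(4 - 2) = -14/2 = -7.0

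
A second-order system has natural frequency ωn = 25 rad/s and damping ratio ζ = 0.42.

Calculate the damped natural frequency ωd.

ωd = ωn√(1 - ζ²) = 25√(1 - 0.42²) = 22.69 rad/s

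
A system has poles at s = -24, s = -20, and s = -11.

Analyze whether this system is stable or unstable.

All poles are in the left half-plane. System is stable.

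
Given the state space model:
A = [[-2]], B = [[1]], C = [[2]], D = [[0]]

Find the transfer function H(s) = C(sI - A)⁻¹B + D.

(sI - A)⁻¹ = 1/(s + 2). H(s) = 2 × 1/(s + 2) + 0 = 2/(s + 2).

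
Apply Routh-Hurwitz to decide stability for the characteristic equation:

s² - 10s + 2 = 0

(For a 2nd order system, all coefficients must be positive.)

Coefficients: 1, -10, 2. b=-10 not positive, so system is unstable.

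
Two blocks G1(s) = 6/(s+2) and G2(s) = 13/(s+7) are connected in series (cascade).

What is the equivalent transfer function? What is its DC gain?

Series: multiply transfer functions. G_eq = 6/(s+2) × 13/(s+7) = 78/((s+2)(s+7)). DC gain = 78/(2×7) = 5.5714.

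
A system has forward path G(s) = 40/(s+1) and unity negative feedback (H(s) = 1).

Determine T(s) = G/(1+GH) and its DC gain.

T(s) = G/(1+GH) = [40/(s+1)] / [1 + 40/(s+1)] = 40/(s+1+40) = 40/(s+41). DC gain = 40/41 = 0.9756.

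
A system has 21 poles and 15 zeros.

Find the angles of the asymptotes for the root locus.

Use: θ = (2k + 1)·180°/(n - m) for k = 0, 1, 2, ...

n - m = 21 - 15 = 6. Angles: θk = (2k + 1)·180°/6 = 30°, 90°, 150°, 210°, 270°, 330°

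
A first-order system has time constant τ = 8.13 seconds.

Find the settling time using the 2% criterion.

For first-order system, 2% settling time ≈ 4τ = 4 × 8.13 = 32.52 s.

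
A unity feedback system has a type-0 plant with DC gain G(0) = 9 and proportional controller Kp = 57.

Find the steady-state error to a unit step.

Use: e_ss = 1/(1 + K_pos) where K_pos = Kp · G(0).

K_pos = Kp · G(0) = 57 × 9 = 513. e_ss = 1/(1 + 513) = 0.0019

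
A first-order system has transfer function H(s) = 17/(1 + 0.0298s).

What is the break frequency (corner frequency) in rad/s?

Corner frequency = 1/τ = 1/0.0298 = 33.557 rad/s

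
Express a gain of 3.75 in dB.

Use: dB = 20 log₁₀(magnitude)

dB = 20 log₁₀(3.75) = 11.5 dB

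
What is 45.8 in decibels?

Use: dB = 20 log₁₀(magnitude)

dB = 20 log₁₀(45.8) = 33.2 dB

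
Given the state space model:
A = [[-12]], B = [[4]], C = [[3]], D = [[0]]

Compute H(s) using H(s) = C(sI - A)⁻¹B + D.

(sI - A)⁻¹ = 1/(s + 12). H(s) = 3 × 4/(s + 12) + 0 = 12/(s + 12).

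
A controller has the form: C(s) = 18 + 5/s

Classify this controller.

This is a Proportional-Integral (PI) controller.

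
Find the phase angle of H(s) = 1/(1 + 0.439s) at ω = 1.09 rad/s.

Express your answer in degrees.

Phase = -arctan(ωτ) = -arctan(1.09 × 0.439) = -25.6°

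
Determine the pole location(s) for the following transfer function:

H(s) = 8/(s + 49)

Pole is where denominator = 0: s + 49 = 0, so s = -49.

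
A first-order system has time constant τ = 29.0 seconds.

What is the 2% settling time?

For first-order system, 2% settling time ≈ 4τ = 4 × 29.0 = 116.0 s.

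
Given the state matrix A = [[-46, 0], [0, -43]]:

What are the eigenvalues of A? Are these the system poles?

For diagonal matrix, eigenvalues are diagonal entries: λ₁ = -46, λ₂ = -43. Eigenvalues of A = system poles.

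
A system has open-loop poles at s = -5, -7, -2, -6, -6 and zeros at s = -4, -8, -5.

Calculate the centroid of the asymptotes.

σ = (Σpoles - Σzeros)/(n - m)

σ = (Σpoles - Σzeros)/(n - m) = (-26 - (-17))/(5 - 3) = -9/2 = -4.5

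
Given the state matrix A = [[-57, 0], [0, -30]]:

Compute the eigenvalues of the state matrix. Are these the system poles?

For diagonal matrix, eigenvalues are diagonal entries: λ₁ = -57, λ₂ = -30. Eigenvalues of A = system poles.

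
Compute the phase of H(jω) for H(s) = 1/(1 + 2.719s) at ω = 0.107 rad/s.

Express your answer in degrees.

Phase = -arctan(ωτ) = -arctan(0.107 × 2.719) = -16.2°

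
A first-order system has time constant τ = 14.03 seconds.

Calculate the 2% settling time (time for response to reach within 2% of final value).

For first-order system, 2% settling time ≈ 4τ = 4 × 14.03 = 56.12 s.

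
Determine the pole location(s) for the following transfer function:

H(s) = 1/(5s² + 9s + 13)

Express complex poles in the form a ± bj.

Discriminant = 9² - 4×5×13 = 81 - 260 = -179 < 0, so the poles are a complex conjugate pair s = (-9 ± j√179)/(2×5). Real part = -9/(2×5) = -9/10 = -0.9; imaginary part = ±√179/(2×5) ≈ 1.3379. Poles: s = -0.9 ± 1.3379j.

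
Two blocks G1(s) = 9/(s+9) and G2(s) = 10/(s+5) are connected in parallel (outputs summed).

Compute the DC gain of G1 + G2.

Parallel: G_eq = G1 + G2. DC gain = G1(0) + G2(0) = 9/9 + 10/5 = 1 + 2 = 3.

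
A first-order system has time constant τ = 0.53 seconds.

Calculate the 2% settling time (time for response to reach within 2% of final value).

For first-order system, 2% settling time ≈ 4τ = 4 × 0.53 = 2.12 s.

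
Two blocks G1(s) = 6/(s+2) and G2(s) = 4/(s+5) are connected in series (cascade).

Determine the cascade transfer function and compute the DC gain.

Series: multiply transfer functions. G_eq = 6/(s+2) × 4/(s+5) = 24/((s+2)(s+5)). DC gain = 24/(2×5) = 2.4.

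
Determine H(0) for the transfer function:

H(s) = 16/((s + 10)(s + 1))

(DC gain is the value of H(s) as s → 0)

DC gain = H(0) = 16/(10 × 1) = 16/10 = 1.6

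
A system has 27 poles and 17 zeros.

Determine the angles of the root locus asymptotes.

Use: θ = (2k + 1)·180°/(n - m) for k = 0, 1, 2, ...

n - m = 27 - 17 = 10. Angles: θk = (2k + 1)·180°/10 = 18°, 54°, 90°, 126°, 162°, 198°, 234°, 270°, 306°, 342°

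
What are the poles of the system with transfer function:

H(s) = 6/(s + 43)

Pole is where denominator = 0: s + 43 = 0, so s = -43.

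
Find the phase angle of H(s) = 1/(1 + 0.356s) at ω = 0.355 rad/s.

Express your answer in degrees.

Phase = -arctan(ωτ) = -arctan(0.355 × 0.356) = -7.2°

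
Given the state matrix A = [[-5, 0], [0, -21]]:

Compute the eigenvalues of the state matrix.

For diagonal matrix, eigenvalues are diagonal entries: λ₁ = -5, λ₂ = -21.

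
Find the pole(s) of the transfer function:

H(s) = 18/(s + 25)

Pole is where denominator = 0: s + 25 = 0, so s = -25.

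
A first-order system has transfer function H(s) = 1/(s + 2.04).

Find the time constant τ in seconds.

For H(s) = 1/(s + 1/τ), the pole is at -1/τ = -2.04, so τ = 1/2.04 = 0.4902 s.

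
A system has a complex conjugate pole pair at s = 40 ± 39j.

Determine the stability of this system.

Real part of poles is 40 (> 0, right half-plane). Unstable.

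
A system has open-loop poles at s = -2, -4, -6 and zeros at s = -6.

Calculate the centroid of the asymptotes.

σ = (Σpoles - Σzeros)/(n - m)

σ = (Σpoles - Σzeros)/(n - m) = (-12 - (-6))/(3 - 1) = -6/2 = -3.0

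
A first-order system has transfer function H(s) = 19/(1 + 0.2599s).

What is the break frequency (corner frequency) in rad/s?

Corner frequency = 1/τ = 1/0.2599 = 3.848 rad/s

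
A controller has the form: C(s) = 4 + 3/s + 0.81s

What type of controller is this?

This is a Proportional-Integral-Derivative (PID) controller.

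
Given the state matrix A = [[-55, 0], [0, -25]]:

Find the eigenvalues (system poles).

For diagonal matrix, eigenvalues are diagonal entries: λ₁ = -55, λ₂ = -25.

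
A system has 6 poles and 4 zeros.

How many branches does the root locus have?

Root locus has n branches where n = number of poles = 6.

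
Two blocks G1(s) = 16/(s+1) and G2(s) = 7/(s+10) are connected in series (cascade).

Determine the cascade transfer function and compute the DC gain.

Series: multiply transfer functions. G_eq = 16/(s+1) × 7/(s+10) = 112/((s+1)(s+10)). DC gain = 112/(1×10) = 11.2.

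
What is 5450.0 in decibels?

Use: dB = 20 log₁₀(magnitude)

dB = 20 log₁₀(5450.0) = 74.7 dB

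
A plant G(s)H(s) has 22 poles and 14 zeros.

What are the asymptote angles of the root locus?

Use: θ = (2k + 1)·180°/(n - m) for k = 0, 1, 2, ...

n - m = 22 - 14 = 8. Angles: θk = (2k + 1)·180°/8 = 22.5°, 67.5°, 112.5°, 157.5°, 202.5°, 247.5°, 292.5°, 337.5°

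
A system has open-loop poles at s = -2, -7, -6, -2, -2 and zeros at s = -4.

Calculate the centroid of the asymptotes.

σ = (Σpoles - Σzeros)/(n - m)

σ = (Σpoles - Σzeros)/(n - m) = (-19 - (-4))/(5 - 1) = -15/4 = -3.75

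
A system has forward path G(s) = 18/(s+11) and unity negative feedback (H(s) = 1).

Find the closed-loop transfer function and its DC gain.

T(s) = G/(1+GH) = [18/(s+11)] / [1 + 18/(s+11)] = 18/(s+11+18) = 18/(s+29). DC gain = 18/29 = 0.6207.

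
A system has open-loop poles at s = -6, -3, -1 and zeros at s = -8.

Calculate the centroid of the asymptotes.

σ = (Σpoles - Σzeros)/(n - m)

σ = (Σpoles - Σzeros)/(n - m) = (-10 - (-8))/(3 - 1) = -2/2 = -1.0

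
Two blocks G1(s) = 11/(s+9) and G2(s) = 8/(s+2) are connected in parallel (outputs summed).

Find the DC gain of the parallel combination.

Parallel: G_eq = G1 + G2. DC gain = G1(0) + G2(0) = 11/9 + 8/2 = 1.2222 + 4 = 5.2222.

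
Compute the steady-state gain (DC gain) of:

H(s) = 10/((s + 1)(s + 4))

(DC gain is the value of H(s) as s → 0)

DC gain = H(0) = 10/(1 × 4) = 10/4 = 2.5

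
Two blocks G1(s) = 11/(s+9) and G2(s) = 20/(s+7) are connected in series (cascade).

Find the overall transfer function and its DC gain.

Series: multiply transfer functions. G_eq = 11/(s+9) × 20/(s+7) = 220/((s+9)(s+7)). DC gain = 220/(9×7) = 3.4921.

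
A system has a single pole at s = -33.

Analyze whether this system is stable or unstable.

Pole at s = -33 is in the left half-plane. Stable.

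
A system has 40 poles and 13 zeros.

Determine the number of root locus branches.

Root locus has n branches where n = number of poles = 40.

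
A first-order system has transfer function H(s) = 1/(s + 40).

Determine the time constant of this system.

For H(s) = 1/(s + 1/τ), the pole is at -1/τ = -40, so τ = 1/40 = 0.025 s.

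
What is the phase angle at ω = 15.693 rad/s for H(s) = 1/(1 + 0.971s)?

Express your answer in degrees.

Phase = -arctan(ωτ) = -arctan(15.693 × 0.971) = -86.2°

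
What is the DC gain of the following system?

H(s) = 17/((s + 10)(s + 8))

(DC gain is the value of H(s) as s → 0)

DC gain = H(0) = 17/(10 × 8) = 17/80 = 0.2125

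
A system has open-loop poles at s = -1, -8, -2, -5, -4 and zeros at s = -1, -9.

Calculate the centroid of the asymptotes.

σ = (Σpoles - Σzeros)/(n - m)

σ = (Σpoles - Σzeros)/(n - m) = (-20 - (-10))/(5 - 2) = -10/3 = -3.33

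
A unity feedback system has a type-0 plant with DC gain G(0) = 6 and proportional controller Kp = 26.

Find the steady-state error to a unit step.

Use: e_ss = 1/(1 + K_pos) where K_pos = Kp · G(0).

K_pos = Kp · G(0) = 26 × 6 = 156. e_ss = 1/(1 + 156) = 0.0064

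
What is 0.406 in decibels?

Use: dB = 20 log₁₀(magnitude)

dB = 20 log₁₀(0.406) = -7.8 dB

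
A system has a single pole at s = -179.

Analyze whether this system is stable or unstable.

Pole at s = -179 is in the left half-plane. Stable.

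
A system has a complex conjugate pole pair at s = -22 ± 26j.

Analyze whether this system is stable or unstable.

Real part of poles is -22 (< 0, left half-plane). Stable.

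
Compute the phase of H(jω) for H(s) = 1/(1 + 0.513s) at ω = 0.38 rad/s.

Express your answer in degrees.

Phase = -arctan(ωτ) = -arctan(0.38 × 0.513) = -11.0°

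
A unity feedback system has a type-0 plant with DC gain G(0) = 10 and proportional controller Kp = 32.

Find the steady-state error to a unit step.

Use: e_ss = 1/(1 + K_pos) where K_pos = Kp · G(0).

K_pos = Kp · G(0) = 32 × 10 = 320. e_ss = 1/(1 + 320) = 0.0031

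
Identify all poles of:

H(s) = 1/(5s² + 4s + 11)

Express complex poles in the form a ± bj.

Discriminant = 4² - 4×5×11 = 16 - 220 = -204 < 0, so the poles are a complex conjugate pair s = (-4 ± j√204)/(2×5). Real part = -4/(2×5) = -4/10 = -0.4; imaginary part = ±√204/(2×5) ≈ 1.4283. Poles: s = -0.4 ± 1.4283j.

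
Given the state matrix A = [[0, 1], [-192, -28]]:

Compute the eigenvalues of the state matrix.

det(A - λI) = λ² - (-28)λ + 192 = (λ - (-12))(λ - (-16)). Eigenvalues: -12, -16.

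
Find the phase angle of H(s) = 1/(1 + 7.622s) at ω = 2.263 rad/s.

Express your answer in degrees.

Phase = -arctan(ωτ) = -arctan(2.263 × 7.622) = -86.7°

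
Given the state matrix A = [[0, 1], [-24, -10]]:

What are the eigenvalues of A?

det(A - λI) = λ² - (-10)λ + 24 = (λ - (-4))(λ - (-6)). Eigenvalues: -4, -6.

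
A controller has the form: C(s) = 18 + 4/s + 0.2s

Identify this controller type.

This is a Proportional-Integral-Derivative (PID) controller.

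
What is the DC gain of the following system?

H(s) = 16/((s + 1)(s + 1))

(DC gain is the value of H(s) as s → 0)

DC gain = H(0) = 16/(1 × 1) = 16/1 = 16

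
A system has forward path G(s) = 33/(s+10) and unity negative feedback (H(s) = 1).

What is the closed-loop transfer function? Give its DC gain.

T(s) = G/(1+GH) = [33/(s+10)] / [1 + 33/(s+10)] = 33/(s+10+33) = 33/(s+43). DC gain = 33/43 = 0.7674.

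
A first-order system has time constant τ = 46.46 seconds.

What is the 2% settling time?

For first-order system, 2% settling time ≈ 4τ = 4 × 46.46 = 185.84 s.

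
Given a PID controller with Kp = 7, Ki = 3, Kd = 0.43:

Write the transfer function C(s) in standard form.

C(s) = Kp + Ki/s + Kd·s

Substituting values: C(s) = 7 + 3/s + 0.43s = (0.43s² + 7s + 3)/s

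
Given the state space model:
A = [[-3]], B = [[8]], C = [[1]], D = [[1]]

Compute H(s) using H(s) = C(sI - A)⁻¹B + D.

(sI - A)⁻¹ = 1/(s + 3). H(s) = 1×8/(s + 3) + 1 = (s + 11)/(s + 3).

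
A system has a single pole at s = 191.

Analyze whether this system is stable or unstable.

Pole at s = 191 is in the right half-plane. Unstable.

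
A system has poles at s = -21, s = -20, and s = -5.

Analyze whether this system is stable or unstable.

All poles are in the left half-plane. System is stable.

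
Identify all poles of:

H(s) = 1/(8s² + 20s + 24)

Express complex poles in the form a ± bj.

Discriminant = 20² - 4×8×24 = 400 - 768 = -368 < 0, so the poles are a complex conjugate pair s = (-20 ± j√368)/(2×8). Real part = -20/(2×8) = -20/16 = -1.25; imaginary part = ±√368/(2×8) ≈ 1.1990. Poles: s = -1.25 ± 1.1990j.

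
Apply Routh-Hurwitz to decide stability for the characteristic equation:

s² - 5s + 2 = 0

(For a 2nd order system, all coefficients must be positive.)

Coefficients: 1, -5, 2. b=-5 not positive, so system is unstable.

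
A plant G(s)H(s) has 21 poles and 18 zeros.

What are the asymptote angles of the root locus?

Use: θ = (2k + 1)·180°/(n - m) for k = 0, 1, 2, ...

n - m = 21 - 18 = 3. Angles: θk = (2k + 1)·180°/3 = 60°, 180°, 300°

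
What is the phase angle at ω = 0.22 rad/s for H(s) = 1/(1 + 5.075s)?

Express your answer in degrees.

Phase = -arctan(ωτ) = -arctan(0.22 × 5.075) = -48.2°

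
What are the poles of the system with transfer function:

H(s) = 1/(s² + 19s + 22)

Discriminant = 19² - 4×1×22 = 361 - 88 = 273 > 0, so two distinct real poles. Using quadratic formula: s = (-19 ± √273)/(2×1) = (-19 ± √273)/2, with √273 ≈ 16.5227. s₁ ≈ -1.2386, s₂ ≈ -17.7614. Poles: s₁ = -1.2386, s₂ = -17.7614.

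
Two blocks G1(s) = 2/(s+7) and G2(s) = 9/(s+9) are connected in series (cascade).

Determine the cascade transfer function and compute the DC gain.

Series: multiply transfer functions. G_eq = 2/(s+7) × 9/(s+9) = 18/((s+7)(s+9)). DC gain = 18/(7×9) = 0.2857.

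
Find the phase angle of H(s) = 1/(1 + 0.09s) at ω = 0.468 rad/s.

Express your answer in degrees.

Phase = -arctan(ωτ) = -arctan(0.468 × 0.09) = -2.4°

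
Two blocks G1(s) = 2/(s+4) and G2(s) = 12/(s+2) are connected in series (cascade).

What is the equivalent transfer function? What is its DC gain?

Series: multiply transfer functions. G_eq = 2/(s+4) × 12/(s+2) = 24/((s+4)(s+2)). DC gain = 24/(4×2) = 3.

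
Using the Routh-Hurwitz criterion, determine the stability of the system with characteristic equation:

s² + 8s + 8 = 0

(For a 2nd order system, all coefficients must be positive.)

Coefficients: 1, 8, 8. All positive, so system is stable.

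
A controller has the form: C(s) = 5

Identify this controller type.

This is a Proportional (P) controller.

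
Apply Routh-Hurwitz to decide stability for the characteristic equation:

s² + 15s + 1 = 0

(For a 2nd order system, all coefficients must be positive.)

Coefficients: 1, 15, 1. All positive, so system is stable.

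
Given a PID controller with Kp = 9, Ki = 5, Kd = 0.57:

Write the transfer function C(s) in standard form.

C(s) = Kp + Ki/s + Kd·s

Substituting values: C(s) = 9 + 5/s + 0.57s = (0.57s² + 9s + 5)/s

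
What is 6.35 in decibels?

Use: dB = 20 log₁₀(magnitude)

dB = 20 log₁₀(6.35) = 16.1 dB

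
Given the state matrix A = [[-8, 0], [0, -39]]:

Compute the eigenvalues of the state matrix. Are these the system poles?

For diagonal matrix, eigenvalues are diagonal entries: λ₁ = -8, λ₂ = -39. Eigenvalues of A = system poles.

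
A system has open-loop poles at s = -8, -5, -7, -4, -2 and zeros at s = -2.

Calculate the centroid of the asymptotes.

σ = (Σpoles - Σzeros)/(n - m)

σ = (Σpoles - Σzeros)/(n - m) = (-26 - (-2))/(5 - 1) = -24/4 = -6.0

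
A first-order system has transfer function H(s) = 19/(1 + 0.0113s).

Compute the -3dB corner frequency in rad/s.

Corner frequency = 1/τ = 1/0.0113 = 88.496 rad/s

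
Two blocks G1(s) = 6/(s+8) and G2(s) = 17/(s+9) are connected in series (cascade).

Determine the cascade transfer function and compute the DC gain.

Series: multiply transfer functions. G_eq = 6/(s+8) × 17/(s+9) = 102/((s+8)(s+9)). DC gain = 102/(8×9) = 1.4167.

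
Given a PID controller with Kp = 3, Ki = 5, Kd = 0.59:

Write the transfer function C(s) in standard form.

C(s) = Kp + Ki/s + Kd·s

Substituting values: C(s) = 3 + 5/s + 0.59s = (0.59s² + 3s + 5)/s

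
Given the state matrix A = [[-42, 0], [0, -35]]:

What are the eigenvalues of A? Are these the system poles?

For diagonal matrix, eigenvalues are diagonal entries: λ₁ = -42, λ₂ = -35. Eigenvalues of A = system poles.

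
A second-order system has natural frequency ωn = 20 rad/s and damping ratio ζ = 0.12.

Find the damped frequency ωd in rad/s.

ωd = ωn√(1 - ζ²) = 20√(1 - 0.12²) = 19.86 rad/s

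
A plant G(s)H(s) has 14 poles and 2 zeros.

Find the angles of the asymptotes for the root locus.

n - m = 14 - 2 = 12. Angles: θk = (2k + 1)·180°/12 = 15°, 45°, 75°, 105°, 135°, 165°, 195°, 225°, 255°, 285°, 315°, 345°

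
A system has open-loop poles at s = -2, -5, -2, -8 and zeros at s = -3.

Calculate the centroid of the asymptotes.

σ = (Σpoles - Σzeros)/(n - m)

σ = (Σpoles - Σzeros)/(n - m) = (-17 - (-3))/(4 - 1) = -14/3 = -4.67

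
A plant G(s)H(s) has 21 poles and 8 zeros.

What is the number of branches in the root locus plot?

Root locus has n branches where n = number of poles = 21.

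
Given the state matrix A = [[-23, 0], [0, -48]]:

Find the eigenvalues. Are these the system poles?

For diagonal matrix, eigenvalues are diagonal entries: λ₁ = -23, λ₂ = -48. Eigenvalues of A = system poles.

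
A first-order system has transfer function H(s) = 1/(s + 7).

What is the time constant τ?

For H(s) = 1/(s + 1/τ), the pole is at -1/τ = -7, so τ = 1/7 = 0.1429 s.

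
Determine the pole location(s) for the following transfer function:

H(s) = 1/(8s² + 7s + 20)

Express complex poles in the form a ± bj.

Discriminant = 7² - 4×8×20 = 49 - 640 = -591 < 0, so the poles are a complex conjugate pair s = (-7 ± j√591)/(2×8). Real part = -7/(2×8) = -7/16 = -0.4375; imaginary part = ±√591/(2×8) ≈ 1.5194. Poles: s = -0.4375 ± 1.5194j.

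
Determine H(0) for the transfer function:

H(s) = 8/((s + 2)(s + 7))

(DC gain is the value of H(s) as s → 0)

DC gain = H(0) = 8/(2 × 7) = 8/14 = 0.5714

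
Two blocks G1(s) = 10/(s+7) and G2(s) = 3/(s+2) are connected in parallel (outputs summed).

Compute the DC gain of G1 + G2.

Parallel: G_eq = G1 + G2. DC gain = G1(0) + G2(0) = 10/7 + 3/2 = 1.4286 + 1.5 = 2.9286.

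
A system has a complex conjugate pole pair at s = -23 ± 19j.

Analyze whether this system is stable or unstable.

Real part of poles is -23 (< 0, left half-plane). Stable.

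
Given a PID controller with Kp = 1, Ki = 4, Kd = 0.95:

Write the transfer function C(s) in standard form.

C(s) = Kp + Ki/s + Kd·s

Substituting values: C(s) = 1 + 4/s + 0.95s = (0.95s² + s + 4)/s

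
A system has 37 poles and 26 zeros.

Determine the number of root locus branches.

Root locus has n branches where n = number of poles = 37.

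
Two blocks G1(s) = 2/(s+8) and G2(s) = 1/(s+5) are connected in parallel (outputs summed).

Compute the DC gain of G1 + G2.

Parallel: G_eq = G1 + G2. DC gain = G1(0) + G2(0) = 2/8 + 1/5 = 0.25 + 0.2 = 0.45.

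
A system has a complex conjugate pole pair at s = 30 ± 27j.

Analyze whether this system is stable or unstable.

Real part of poles is 30 (> 0, right half-plane). Unstable.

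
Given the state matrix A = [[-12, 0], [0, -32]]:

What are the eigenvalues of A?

For diagonal matrix, eigenvalues are diagonal entries: λ₁ = -12, λ₂ = -32.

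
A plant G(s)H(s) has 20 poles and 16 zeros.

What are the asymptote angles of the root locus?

n - m = 20 - 16 = 4. Angles: θk = (2k + 1)·180°/4 = 45°, 135°, 225°, 315°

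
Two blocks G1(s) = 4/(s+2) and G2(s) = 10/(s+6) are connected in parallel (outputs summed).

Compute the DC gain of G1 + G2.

Parallel: G_eq = G1 + G2. DC gain = G1(0) + G2(0) = 4/2 + 10/6 = 2 + 1.6667 = 3.6667.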